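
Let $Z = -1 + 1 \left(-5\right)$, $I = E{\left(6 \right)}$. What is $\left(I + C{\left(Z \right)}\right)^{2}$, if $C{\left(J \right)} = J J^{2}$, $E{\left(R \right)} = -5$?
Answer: $48841$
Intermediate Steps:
$I = -5$
$Z = -6$ ($Z = -1 - 5 = -6$)
$C{\left(J \right)} = J^{3}$
$\left(I + C{\left(Z \right)}\right)^{2} = \left(-5 + \left(-6\right)^{3}\right)^{2} = \left(-5 - 216\right)^{2} = \left(-221\right)^{2} = 48841$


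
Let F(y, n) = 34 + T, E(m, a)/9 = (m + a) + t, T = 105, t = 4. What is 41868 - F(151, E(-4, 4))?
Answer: 41729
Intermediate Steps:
E(m, a) = 36 + 9*a + 9*m (E(m, a) = 9*((m + a) + 4) = 9*((a + m) + 4) = 9*(4 + a + m) = 36 + 9*a + 9*m)
F(y, n) = 139 (F(y, n) = 34 + 105 = 139)
41868 - F(151, E(-4, 4)) = 41868 - 1*139 = 41868 - 139 = 41729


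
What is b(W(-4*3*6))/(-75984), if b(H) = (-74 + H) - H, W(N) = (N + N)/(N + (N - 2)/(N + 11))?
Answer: 37/37992 ≈ 0.00097389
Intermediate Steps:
W(N) = 2*N/(N + (-2 + N)/(11 + N)) (W(N) = (2*N)/(N + (-2 + N)/(11 + N)) = 2*N/(N + (-2 + N)/(11 + N)))
b(H) = -74
b(W(-4*3*6))/(-75984) = -74/(-75984) = -74*(-1/75984) = 37/37992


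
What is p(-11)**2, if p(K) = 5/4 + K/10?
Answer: 9/400 ≈ 0.022500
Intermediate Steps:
p(K) = 5/4 + K/10 (p(K) = 5*(1/4) + K*(1/10) = 5/4 + K/10)
p(-11)**2 = (5/4 + (1/10)*(-11))**2 = (5/4 - 11/10)**2 = (3/20)**2 = 9/400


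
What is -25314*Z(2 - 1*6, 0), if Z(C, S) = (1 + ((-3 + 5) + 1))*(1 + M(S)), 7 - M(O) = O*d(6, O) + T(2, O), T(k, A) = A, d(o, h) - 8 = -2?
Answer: -810048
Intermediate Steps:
d(o, h) = 6 (d(o, h) = 8 - 2 = 6)
M(O) = 7 - 7*O (M(O) = 7 - (O*6 + O) = 7 - (6*O + O) = 7 - 7*O)
Z(C, S) = 32 - 28*S (Z(C, S) = (1 + ((-3 + 5) + 1))*(1 + (7 - 7*S)) = (1 + (2 + 1))*(8 - 7*S) = (1 + 3)*(8 - 7*S) = 4*(8 - 7*S) = 32 - 28*S)
-25314*Z(2 - 1*6, 0) = -25314*(32 - 28*0) = -25314*(32 + 0) = -25314*32 = -810048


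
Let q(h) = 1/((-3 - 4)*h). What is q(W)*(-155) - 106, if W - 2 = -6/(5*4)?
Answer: -11064/119 ≈ -92.975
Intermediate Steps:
W = 17/10 (W = 2 - 6/(5*4) = 2 - 6/20 = 2 - 6*1/20 = 2 - 3/10 = 17/10 ≈ 1.7000)
q(h) = -1/(7*h) (q(h) = 1/((-7)*h) = -1/(7*h))
q(W)*(-155) - 106 = -1/(7*17/10)*(-155) - 106 = -⅐*10/17*(-155) - 106 = -10/119*(-155) - 106 = 1550/119 - 106 = -11064/119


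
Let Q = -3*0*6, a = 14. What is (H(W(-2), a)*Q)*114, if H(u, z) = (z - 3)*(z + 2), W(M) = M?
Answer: 0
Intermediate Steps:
H(u, z) = (-3 + z)*(2 + z)
Q = 0 (Q = 0*6 = 0)
(H(W(-2), a)*Q)*114 = ((-6 + 14² - 1*14)*0)*114 = ((-6 + 196 - 14)*0)*114 = (176*0)*114 = 0*114 = 0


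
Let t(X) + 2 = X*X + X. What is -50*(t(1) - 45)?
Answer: 2250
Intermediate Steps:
t(X) = -2 + X + X² (t(X) = -2 + (X*X + X) = -2 + (X² + X) = -2 + (X + X²) = -2 + X + X²)
-50*(t(1) - 45) = -50*((-2 + 1 + 1²) - 45) = -50*((-2 + 1 + 1) - 45) = -50*(0 - 45) = -50*(-45) = 2250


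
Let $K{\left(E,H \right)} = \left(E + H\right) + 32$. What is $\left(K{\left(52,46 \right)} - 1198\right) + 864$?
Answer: $-204$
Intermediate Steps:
$K{\left(E,H \right)} = 32 + E + H$
$\left(K{\left(52,46 \right)} - 1198\right) + 864 = \left(\left(32 + 52 + 46\right) - 1198\right) + 864 = \left(130 - 1198\right) + 864 = -1068 + 864 = -204$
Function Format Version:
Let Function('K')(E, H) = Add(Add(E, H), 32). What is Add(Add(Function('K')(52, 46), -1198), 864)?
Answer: -204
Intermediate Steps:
Function('K')(E, H) = Add(32, E, H)
Add(Add(Function('K')(52, 46), -1198), 864) = Add(Add(Add(32, 52, 46), -1198), 864) = Add(Add(130, -1198), 864) = Add(-1068, 864) = -204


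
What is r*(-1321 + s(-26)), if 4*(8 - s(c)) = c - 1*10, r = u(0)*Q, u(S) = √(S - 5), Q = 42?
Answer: -54768*I*√5 ≈ -1.2247e+5*I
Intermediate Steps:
u(S) = √(-5 + S)
r = 42*I*√5 (r = √(-5 + 0)*42 = √(-5)*42 = (I*√5)*42 = 42*I*√5 ≈ 93.915*I)
s(c) = 21/2 - c/4 (s(c) = 8 - (c - 1*10)/4 = 8 - (c - 10)/4 = 8 - (-10 + c)/4 = 8 + (5/2 - c/4) = 21/2 - c/4)
r*(-1321 + s(-26)) = (42*I*√5)*(-1321 + (21/2 - ¼*(-26))) = (42*I*√5)*(-1321 + (21/2 + 13/2)) = (42*I*√5)*(-1321 + 17) = (42*I*√5)*(-1304) = -54768*I*√5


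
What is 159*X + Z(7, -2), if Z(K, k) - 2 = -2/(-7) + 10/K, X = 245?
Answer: 272711/7 ≈ 38959.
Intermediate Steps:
Z(K, k) = 16/7 + 10/K (Z(K, k) = 2 + (-2/(-7) + 10/K) = 2 + (-2*(-⅐) + 10/K) = 2 + (2/7 + 10/K) = 16/7 + 10/K)
159*X + Z(7, -2) = 159*245 + (16/7 + 10/7) = 38955 + (16/7 + 10*(⅐)) = 38955 + (16/7 + 10/7) = 38955 + 26/7 = 272711/7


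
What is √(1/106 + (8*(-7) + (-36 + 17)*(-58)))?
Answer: √11752962/106 ≈ 32.342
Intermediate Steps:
√(1/106 + (8*(-7) + (-36 + 17)*(-58))) = √(1/106 + (-56 - 19*(-58))) = √(1/106 + (-56 + 1102)) = √(1/106 + 1046) = √(110877/106) = √11752962/106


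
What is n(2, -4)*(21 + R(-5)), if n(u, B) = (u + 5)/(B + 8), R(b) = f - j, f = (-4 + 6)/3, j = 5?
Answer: 175/6 ≈ 29.167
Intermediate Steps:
f = ⅔ (f = 2*(⅓) = ⅔ ≈ 0.66667)
R(b) = -13/3 (R(b) = ⅔ - 1*5 = ⅔ - 5 = -13/3)
n(u, B) = (5 + u)/(8 + B)
n(2, -4)*(21 + R(-5)) = ((5 + 2)/(8 - 4))*(21 - 13/3) = (7/4)*(50/3) = 175/6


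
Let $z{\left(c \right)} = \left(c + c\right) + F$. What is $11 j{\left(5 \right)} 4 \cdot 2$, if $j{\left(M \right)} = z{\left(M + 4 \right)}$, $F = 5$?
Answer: $2024$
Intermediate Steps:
$z{\left(c \right)} = 5 + 2 c$ ($z{\left(c \right)} = \left(c + c\right) + 5 = 2 c + 5 = 5 + 2 c$)
$j{\left(M \right)} = 13 + 2 M$ ($j{\left(M \right)} = 5 + 2 \left(M + 4\right) = 5 + 2 \left(4 + M\right) = 5 + \left(8 + 2 M\right) = 13 + 2 M$)
$11 j{\left(5 \right)} 4 \cdot 2 = 11 \left(13 + 2 \cdot 5\right) 4 \cdot 2 = 11 \left(13 + 10\right) 4 \cdot 2 = 11 \cdot 23 \cdot 4 \cdot 2 = 253 \cdot 4 \cdot 2 = 1012 \cdot 2 = 2024$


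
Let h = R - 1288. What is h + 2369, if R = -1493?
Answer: -412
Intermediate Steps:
h = -2781 (h = -1493 - 1288 = -2781)
h + 2369 = -2781 + 2369 = -412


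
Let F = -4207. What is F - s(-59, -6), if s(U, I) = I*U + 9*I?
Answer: -4507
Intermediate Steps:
s(U, I) = 9*I + I*U
F - s(-59, -6) = -4207 - (-6)*(9 - 59) = -4207 - (-6)*(-50) = -4207 - 1*300 = -4207 - 300 = -4507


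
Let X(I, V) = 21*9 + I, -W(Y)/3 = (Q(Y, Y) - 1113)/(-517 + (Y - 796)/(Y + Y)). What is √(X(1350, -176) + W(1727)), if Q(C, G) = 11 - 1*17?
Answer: √542415036594945/594929 ≈ 39.147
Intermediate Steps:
Q(C, G) = -6 (Q(C, G) = 11 - 17 = -6)
W(Y) = 3357/(-517 + (-796 + Y)/(2*Y)) (W(Y) = -3*(-6 - 1113)/(-517 + (Y - 796)/(Y + Y)) = -(-3357)/(-517 + (-796 + Y)/((2*Y))) = -(-3357)/(-517 + (-796 + Y)*(1/(2*Y))) = -(-3357)/(-517 + (-796 + Y)/(2*Y)) = 3357/(-517 + (-796 + Y)/(2*Y)))
X(I, V) = 189 + I
√(X(1350, -176) + W(1727)) = √((189 + 1350) - 6714*1727/(796 + 1033*1727)) = √(1539 - 6714*1727/(796 + 1783991)) = √(1539 - 6714*1727/1784787) = √(1539 - 6714*1727*1/1784787) = √(1539 - 3865026/594929) = √(911730705/594929) = √542415036594945/594929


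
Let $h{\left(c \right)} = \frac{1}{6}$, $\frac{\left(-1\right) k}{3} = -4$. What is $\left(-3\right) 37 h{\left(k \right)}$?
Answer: $- \frac{37}{2} \approx -18.5$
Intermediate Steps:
$k = 12$ ($k = \left(-3\right) \left(-4\right) = 12$)
$h{\left(c \right)} = \frac{1}{6}$
$\left(-3\right) 37 h{\left(k \right)} = \left(-3\right) 37 \cdot \frac{1}{6} = \left(-111\right) \frac{1}{6} = - \frac{37}{2}$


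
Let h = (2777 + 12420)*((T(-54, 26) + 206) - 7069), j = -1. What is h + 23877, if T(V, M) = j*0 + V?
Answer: -105093772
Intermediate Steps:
T(V, M) = V (T(V, M) = -1*0 + V = 0 + V = V)
h = -105117649 (h = (2777 + 12420)*((-54 + 206) - 7069) = 15197*(152 - 7069) = 15197*(-6917) = -105117649)
h + 23877 = -105117649 + 23877 = -105093772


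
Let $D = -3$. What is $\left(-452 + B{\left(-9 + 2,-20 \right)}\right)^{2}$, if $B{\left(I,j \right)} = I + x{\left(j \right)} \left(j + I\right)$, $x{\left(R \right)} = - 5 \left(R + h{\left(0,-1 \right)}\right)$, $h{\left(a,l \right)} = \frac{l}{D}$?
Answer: $9696996$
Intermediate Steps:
$h{\left(a,l \right)} = - \frac{l}{3}$ ($h{\left(a,l \right)} = \frac{l}{-3} = l \left(- \frac{1}{3}\right) = - \frac{l}{3}$)
$x{\left(R \right)} = - \frac{5}{3} - 5 R$ ($x{\left(R \right)} = - 5 \left(R - - \frac{1}{3}\right) = - 5 \left(R + \frac{1}{3}\right) = - 5 \left(\frac{1}{3} + R\right) = - \frac{5}{3} - 5 R$)
$B{\left(I,j \right)} = I + \left(- \frac{5}{3} - 5 j\right) \left(I + j\right)$ ($B{\left(I,j \right)} = I + \left(- \frac{5}{3} - 5 j\right) \left(j + I\right) = I + \left(- \frac{5}{3} - 5 j\right) \left(I + j\right)$)
$\left(-452 + B{\left(-9 + 2,-20 \right)}\right)^{2} = \left(-452 - \left(- \frac{100}{3} + 2000 + \frac{2 \left(-9 + 2\right)}{3} + 5 \left(-9 + 2\right) \left(-20\right)\right)\right)^{2} = \left(-452 - \left(1962 + 700\right)\right)^{2} = \left(-452 + \left(-2000 + \frac{100}{3} + \frac{14}{3} - 700\right)\right)^{2} = \left(-452 - 2662\right)^{2} = \left(-3114\right)^{2} = 9696996$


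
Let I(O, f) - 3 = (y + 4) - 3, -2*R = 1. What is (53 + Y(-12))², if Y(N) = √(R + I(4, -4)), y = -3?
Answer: (106 + √2)²/4 ≈ 2884.5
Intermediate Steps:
R = -½ (R = -½*1 = -½ ≈ -0.50000)
I(O, f) = 1 (I(O, f) = 3 + ((-3 + 4) - 3) = 3 + (1 - 3) = 3 - 2 = 1)
Y(N) = √2/2 (Y(N) = √(-½ + 1) = √(½) = √2/2)
(53 + Y(-12))² = (53 + √2/2)²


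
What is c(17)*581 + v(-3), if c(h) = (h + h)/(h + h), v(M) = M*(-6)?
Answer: 599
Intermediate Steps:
v(M) = -6*M
c(h) = 1 (c(h) = (2*h)/((2*h)) = (2*h)*(1/(2*h)) = 1)
c(17)*581 + v(-3) = 1*581 - 6*(-3) = 581 + 18 = 599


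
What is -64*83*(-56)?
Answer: 297472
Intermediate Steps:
-64*83*(-56) = -5312*(-56) = 297472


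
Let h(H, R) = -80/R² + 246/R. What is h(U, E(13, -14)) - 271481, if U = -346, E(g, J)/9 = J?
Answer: -1077515858/3969 ≈ -2.7148e+5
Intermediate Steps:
E(g, J) = 9*J
h(H, R) = -80/R² + 246/R
h(U, E(13, -14)) - 271481 = 2*(-40 + 123*(9*(-14)))/(9*(-14))² - 271481 = 2*(-40 + 123*(-126))/(-126)² - 271481 = 2*(1/15876)*(-40 - 15498) - 271481 = 2*(1/15876)*(-15538) - 271481 = -7769/3969 - 271481 = -1077515858/3969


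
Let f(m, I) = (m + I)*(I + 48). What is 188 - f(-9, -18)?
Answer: 998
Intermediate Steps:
f(m, I) = (48 + I)*(I + m) (f(m, I) = (I + m)*(48 + I) = (48 + I)*(I + m))
188 - f(-9, -18) = 188 - ((-18)² + 48*(-18) + 48*(-9) - 18*(-9)) = 188 - (324 - 864 - 432 + 162) = 188 - 1*(-810) = 188 + 810 = 998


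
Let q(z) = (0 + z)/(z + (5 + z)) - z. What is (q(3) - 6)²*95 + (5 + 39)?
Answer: 880844/121 ≈ 7279.7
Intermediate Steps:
q(z) = -z + z/(5 + 2*z) (q(z) = z/(5 + 2*z) - z = -z + z/(5 + 2*z))
(q(3) - 6)²*95 + (5 + 39) = (-2*3*(2 + 3)/(5 + 2*3) - 6)²*95 + (5 + 39) = (-2*3*5/(5 + 6) - 6)²*95 + 44 = (-2*3*5/11 - 6)²*95 + 44 = (-2*3*1/11*5 - 6)²*95 + 44 = (-30/11 - 6)²*95 + 44 = (-96/11)²*95 + 44 = (9216/121)*95 + 44 = 875520/121 + 44 = 880844/121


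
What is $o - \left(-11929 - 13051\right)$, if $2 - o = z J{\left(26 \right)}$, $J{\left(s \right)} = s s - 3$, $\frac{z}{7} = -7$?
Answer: $57959$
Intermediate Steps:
$z = -49$ ($z = 7 \left(-7\right) = -49$)
$J{\left(s \right)} = -3 + s^{2}$ ($J{\left(s \right)} = s^{2} - 3 = -3 + s^{2}$)
$o = 32979$ ($o = 2 - - 49 \left(-3 + 26^{2}\right) = 2 - - 49 \left(-3 + 676\right) = 2 - \left(-49\right) 673 = 2 - -32977 = 2 + 32977 = 32979$)
$o - \left(-11929 - 13051\right) = 32979 - \left(-11929 - 13051\right) = 32979 - -24980 = 32979 + 24980 = 57959$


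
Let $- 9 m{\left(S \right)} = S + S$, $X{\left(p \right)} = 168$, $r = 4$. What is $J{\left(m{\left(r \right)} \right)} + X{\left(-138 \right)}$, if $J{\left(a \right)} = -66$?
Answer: $102$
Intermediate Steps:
$m{\left(S \right)} = - \frac{2 S}{9}$ ($m{\left(S \right)} = - \frac{S + S}{9} = - \frac{2 S}{9}$)
$J{\left(m{\left(r \right)} \right)} + X{\left(-138 \right)} = -66 + 168 = 102$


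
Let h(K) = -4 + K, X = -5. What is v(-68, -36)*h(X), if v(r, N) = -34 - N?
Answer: -18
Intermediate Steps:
v(-68, -36)*h(X) = (-34 - 1*(-36))*(-4 - 5) = (-34 + 36)*(-9) = 2*(-9) = -18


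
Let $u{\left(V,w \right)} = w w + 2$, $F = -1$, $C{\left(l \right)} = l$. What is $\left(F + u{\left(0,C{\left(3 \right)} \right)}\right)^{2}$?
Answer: $100$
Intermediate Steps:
$u{\left(V,w \right)} = 2 + w^{2}$ ($u{\left(V,w \right)} = w^{2} + 2 = 2 + w^{2}$)
$\left(F + u{\left(0,C{\left(3 \right)} \right)}\right)^{2} = \left(-1 + \left(2 + 3^{2}\right)\right)^{2} = \left(-1 + \left(2 + 9\right)\right)^{2} = \left(-1 + 11\right)^{2} = 10^{2} = 100$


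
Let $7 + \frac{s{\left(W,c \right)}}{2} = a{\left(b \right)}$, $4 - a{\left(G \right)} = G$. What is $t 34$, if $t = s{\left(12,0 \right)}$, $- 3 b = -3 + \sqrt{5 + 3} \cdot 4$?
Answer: $-272 + \frac{544 \sqrt{2}}{3} \approx -15.556$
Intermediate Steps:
$b = 1 - \frac{8 \sqrt{2}}{3}$ ($b = - \frac{-3 + \sqrt{5 + 3} \cdot 4}{3} = - \frac{-3 + \sqrt{8} \cdot 4}{3} = - \frac{-3 + 2 \sqrt{2} \cdot 4}{3} = - \frac{-3 + 8 \sqrt{2}}{3} = 1 - \frac{8 \sqrt{2}}{3} \approx -2.7712$)
$a{\left(G \right)} = 4 - G$
$s{\left(W,c \right)} = -8 + \frac{16 \sqrt{2}}{3}$ ($s{\left(W,c \right)} = -14 + 2 \left(4 - \left(1 - \frac{8 \sqrt{2}}{3}\right)\right) = -14 + 2 \left(3 + \frac{8 \sqrt{2}}{3}\right) = -14 + \left(6 + \frac{16 \sqrt{2}}{3}\right) = -8 + \frac{16 \sqrt{2}}{3}$)
$t = -8 + \frac{16 \sqrt{2}}{3} \approx -0.45753$
$t 34 = \left(-8 + \frac{16 \sqrt{2}}{3}\right) 34 = -272 + \frac{544 \sqrt{2}}{3}$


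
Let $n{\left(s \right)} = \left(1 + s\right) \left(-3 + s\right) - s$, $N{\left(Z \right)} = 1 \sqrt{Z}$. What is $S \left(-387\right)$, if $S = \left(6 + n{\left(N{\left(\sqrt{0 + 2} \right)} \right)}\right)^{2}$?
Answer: $- 387 \left(3 + \sqrt{2} - 3 \sqrt[4]{2}\right)^{2} \approx -277.37$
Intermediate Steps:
$N{\left(Z \right)} = \sqrt{Z}$
$n{\left(s \right)} = - s + \left(1 + s\right) \left(-3 + s\right)$
$S = \left(3 + \sqrt{2} - 3 \sqrt[4]{2}\right)^{2}$ ($S = \left(6 - \left(3 - \sqrt{0 + 2} + 3 \sqrt[4]{0 + 2}\right)\right)^{2} = \left(6 - \left(3 - \sqrt{2} + 3 \sqrt[4]{2}\right)\right)^{2} = \left(3 + \sqrt{2} - 3 \sqrt[4]{2}\right)^{2} \approx 0.71672$)
$S \left(-387\right) = \left(3 + \sqrt{2} - 3 \sqrt[4]{2}\right)^{2} \left(-387\right) = - 387 \left(3 + \sqrt{2} - 3 \sqrt[4]{2}\right)^{2}$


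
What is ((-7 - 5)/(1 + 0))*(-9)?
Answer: 108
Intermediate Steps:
((-7 - 5)/(1 + 0))*(-9) = -12/1*(-9) = -12*1*(-9) = -12*(-9) = 108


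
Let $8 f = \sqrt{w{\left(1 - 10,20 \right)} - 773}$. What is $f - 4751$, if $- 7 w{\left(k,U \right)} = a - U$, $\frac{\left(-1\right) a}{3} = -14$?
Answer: $-4751 + \frac{i \sqrt{38031}}{56} \approx -4751.0 + 3.4824 i$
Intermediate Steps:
$a = 42$ ($a = \left(-3\right) \left(-14\right) = 42$)
$w{\left(k,U \right)} = -6 + \frac{U}{7}$ ($w{\left(k,U \right)} = - \frac{42 - U}{7} = -6 + \frac{U}{7}$)
$f = \frac{i \sqrt{38031}}{56}$ ($f = \frac{\sqrt{\left(-6 + \frac{1}{7} \cdot 20\right) - 773}}{8} = \frac{\sqrt{\left(-6 + \frac{20}{7}\right) - 773}}{8} = \frac{\sqrt{- \frac{22}{7} - 773}}{8} = \frac{\sqrt{- \frac{5433}{7}}}{8} = \frac{\frac{1}{7} i \sqrt{38031}}{8} = \frac{i \sqrt{38031}}{56} \approx 3.4824 i$)
$f - 4751 = \frac{i \sqrt{38031}}{56} - 4751 = -4751 + \frac{i \sqrt{38031}}{56}$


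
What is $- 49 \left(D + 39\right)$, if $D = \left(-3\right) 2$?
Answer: $-1617$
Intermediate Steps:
$D = -6$
$- 49 \left(D + 39\right) = - 49 \left(-6 + 39\right) = \left(-49\right) 33 = -1617$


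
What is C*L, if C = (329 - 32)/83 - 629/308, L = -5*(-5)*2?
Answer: 981725/12782 ≈ 76.805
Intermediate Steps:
L = 50 (L = 25*2 = 50)
C = 39269/25564 (C = 297*(1/83) - 629*1/308 = 297/83 - 629/308 = 39269/25564 ≈ 1.5361)
C*L = (39269/25564)*50 = 981725/12782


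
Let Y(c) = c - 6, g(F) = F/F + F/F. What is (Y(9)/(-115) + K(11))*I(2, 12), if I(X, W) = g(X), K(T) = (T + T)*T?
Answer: 55654/115 ≈ 483.95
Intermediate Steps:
K(T) = 2*T² (K(T) = (2*T)*T = 2*T²)
g(F) = 2 (g(F) = 1 + 1 = 2)
Y(c) = -6 + c
I(X, W) = 2
(Y(9)/(-115) + K(11))*I(2, 12) = ((-6 + 9)/(-115) + 2*11²)*2 = (3*(-1/115) + 2*121)*2 = (-3/115 + 242)*2 = (27827/115)*2 = 55654/115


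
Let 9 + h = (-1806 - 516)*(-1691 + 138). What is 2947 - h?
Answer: -3603110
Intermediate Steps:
h = 3606057 (h = -9 + (-1806 - 516)*(-1691 + 138) = -9 - 2322*(-1553) = -9 + 3606066 = 3606057)
2947 - h = 2947 - 1*3606057 = 2947 - 3606057 = -3603110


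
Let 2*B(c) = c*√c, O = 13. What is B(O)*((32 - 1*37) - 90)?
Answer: -1235*√13/2 ≈ -2226.4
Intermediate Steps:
B(c) = c^(3/2)/2 (B(c) = (c*√c)/2 = c^(3/2)/2)
B(O)*((32 - 1*37) - 90) = (13^(3/2)/2)*((32 - 1*37) - 90) = ((13*√13)/2)*((32 - 37) - 90) = (13*√13/2)*(-5 - 90) = (13*√13/2)*(-95) = -1235*√13/2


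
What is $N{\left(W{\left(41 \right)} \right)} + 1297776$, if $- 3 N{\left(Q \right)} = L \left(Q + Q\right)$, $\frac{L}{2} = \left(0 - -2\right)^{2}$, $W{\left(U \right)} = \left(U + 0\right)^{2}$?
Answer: $\frac{3866432}{3} \approx 1.2888 \cdot 10^{6}$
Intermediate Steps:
$W{\left(U \right)} = U^{2}$
$L = 8$ ($L = 2 \left(0 - -2\right)^{2} = 2 \left(0 + 2\right)^{2} = 2 \cdot 2^{2} = 2 \cdot 4 = 8$)
$N{\left(Q \right)} = - \frac{16 Q}{3}$ ($N{\left(Q \right)} = - \frac{8 \left(Q + Q\right)}{3} = - \frac{8 \cdot 2 Q}{3} = - \frac{16 Q}{3}$)
$N{\left(W{\left(41 \right)} \right)} + 1297776 = - \frac{16 \cdot 41^{2}}{3} + 1297776 = \left(- \frac{16}{3}\right) 1681 + 1297776 = - \frac{26896}{3} + 1297776 = \frac{3866432}{3}$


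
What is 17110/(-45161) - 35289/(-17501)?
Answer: 1294244419/790362661 ≈ 1.6375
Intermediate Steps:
17110/(-45161) - 35289/(-17501) = 17110*(-1/45161) - 35289*(-1/17501) = -17110/45161 + 35289/17501 = 1294244419/790362661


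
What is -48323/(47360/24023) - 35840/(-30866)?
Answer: -17914756608557/730906880 ≈ -24510.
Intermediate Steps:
-48323/(47360/24023) - 35840/(-30866) = -48323/(47360*(1/24023)) - 35840*(-1/30866) = -48323/47360/24023 + 17920/15433 = -48323*24023/47360 + 17920/15433 = -1160863429/47360 + 17920/15433 = -17914756608557/730906880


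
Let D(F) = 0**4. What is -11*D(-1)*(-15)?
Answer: 0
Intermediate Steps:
D(F) = 0
-11*D(-1)*(-15) = -11*0*(-15) = 0*(-15) = 0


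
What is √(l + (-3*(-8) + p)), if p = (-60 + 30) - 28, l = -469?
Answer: I*√503 ≈ 22.428*I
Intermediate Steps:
p = -58 (p = -30 - 28 = -58)
√(l + (-3*(-8) + p)) = √(-469 + (-3*(-8) - 58)) = √(-469 + (24 - 58)) = √(-469 - 34) = √(-503) = I*√503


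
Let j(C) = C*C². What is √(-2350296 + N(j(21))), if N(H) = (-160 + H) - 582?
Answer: I*√2341777 ≈ 1530.3*I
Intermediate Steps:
j(C) = C³
N(H) = -742 + H
√(-2350296 + N(j(21))) = √(-2350296 + (-742 + 21³)) = √(-2350296 + (-742 + 9261)) = √(-2350296 + 8519) = √(-2341777) = I*√2341777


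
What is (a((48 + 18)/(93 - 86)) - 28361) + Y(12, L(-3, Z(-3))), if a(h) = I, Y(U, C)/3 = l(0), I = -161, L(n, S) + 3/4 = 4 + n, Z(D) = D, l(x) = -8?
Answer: -28546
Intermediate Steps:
L(n, S) = 13/4 + n (L(n, S) = -¾ + (4 + n) = 13/4 + n)
Y(U, C) = -24 (Y(U, C) = 3*(-8) = -24)
a(h) = -161
(a((48 + 18)/(93 - 86)) - 28361) + Y(12, L(-3, Z(-3))) = (-161 - 28361) - 24 = -28522 - 24 = -28546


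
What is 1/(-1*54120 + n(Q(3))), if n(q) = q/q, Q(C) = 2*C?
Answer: -1/54119 ≈ -1.8478e-5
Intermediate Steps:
n(q) = 1
1/(-1*54120 + n(Q(3))) = 1/(-1*54120 + 1) = 1/(-54120 + 1) = 1/(-54119) = -1/54119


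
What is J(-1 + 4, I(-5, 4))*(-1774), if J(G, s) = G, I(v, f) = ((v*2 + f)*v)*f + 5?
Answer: -5322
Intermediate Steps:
I(v, f) = 5 + f*v*(f + 2*v) (I(v, f) = ((2*v + f)*v)*f + 5 = ((f + 2*v)*v)*f + 5 = (v*(f + 2*v))*f + 5 = f*v*(f + 2*v) + 5 = 5 + f*v*(f + 2*v))
J(-1 + 4, I(-5, 4))*(-1774) = (-1 + 4)*(-1774) = 3*(-1774) = -5322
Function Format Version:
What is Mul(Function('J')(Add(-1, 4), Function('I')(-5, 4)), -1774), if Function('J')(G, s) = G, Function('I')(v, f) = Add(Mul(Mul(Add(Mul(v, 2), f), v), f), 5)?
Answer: -5322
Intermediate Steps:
Function('I')(v, f) = Add(5, Mul(f, v, Add(f, Mul(2, v)))) (Function('I')(v, f) = Add(Mul(Mul(Add(Mul(2, v), f), v), f), 5) = Add(Mul(Mul(Add(f, Mul(2, v)), v), f), 5) = Add(Mul(Mul(v, Add(f, Mul(2, v))), f), 5) = Add(Mul(f, v, Add(f, Mul(2, v))), 5) = Add(5, Mul(f, v, Add(f, Mul(2, v)))))
Mul(Function('J')(Add(-1, 4), Function('I')(-5, 4)), -1774) = Mul(Add(-1, 4), -1774) = Mul(3, -1774) = -5322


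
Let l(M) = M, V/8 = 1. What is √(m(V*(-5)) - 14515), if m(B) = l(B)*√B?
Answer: √(-14515 - 80*I*√10) ≈ 1.05 - 120.48*I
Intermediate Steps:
V = 8 (V = 8*1 = 8)
m(B) = B^(3/2) (m(B) = B*√B = B^(3/2))
√(m(V*(-5)) - 14515) = √((8*(-5))^(3/2) - 14515) = √((-40)^(3/2) - 14515) = √(-80*I*√10 - 14515) = √(-14515 - 80*I*√10)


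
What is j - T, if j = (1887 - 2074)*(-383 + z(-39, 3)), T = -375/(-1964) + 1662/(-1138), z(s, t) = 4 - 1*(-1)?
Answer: 78994154685/1117516 ≈ 70687.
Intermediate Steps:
z(s, t) = 5 (z(s, t) = 4 + 1 = 5)
T = -1418709/1117516 (T = -375*(-1/1964) + 1662*(-1/1138) = 375/1964 - 831/569 = -1418709/1117516 ≈ -1.2695)
j = 70686 (j = (1887 - 2074)*(-383 + 5) = -187*(-378) = 70686)
j - T = 70686 - 1*(-1418709/1117516) = 70686 + 1418709/1117516 = 78994154685/1117516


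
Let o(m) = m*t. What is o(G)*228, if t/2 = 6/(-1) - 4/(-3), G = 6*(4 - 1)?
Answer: -38304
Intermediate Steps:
G = 18 (G = 6*3 = 18)
t = -28/3 (t = 2*(6/(-1) - 4/(-3)) = 2*(6*(-1) - 4*(-1/3)) = 2*(-6 + 4/3) = 2*(-14/3) = -28/3 ≈ -9.3333)
o(m) = -28*m/3 (o(m) = m*(-28/3) = -28*m/3)
o(G)*228 = -28/3*18*228 = -168*228 = -38304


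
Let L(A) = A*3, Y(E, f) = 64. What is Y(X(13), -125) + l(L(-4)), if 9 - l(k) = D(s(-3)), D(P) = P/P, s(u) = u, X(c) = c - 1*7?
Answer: 72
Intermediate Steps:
X(c) = -7 + c (X(c) = c - 7 = -7 + c)
D(P) = 1
L(A) = 3*A
l(k) = 8 (l(k) = 9 - 1*1 = 9 - 1 = 8)
Y(X(13), -125) + l(L(-4)) = 64 + 8 = 72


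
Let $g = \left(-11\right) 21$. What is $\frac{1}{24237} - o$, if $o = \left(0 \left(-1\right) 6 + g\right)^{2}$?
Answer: $- \frac{1293310556}{24237} \approx -53361.0$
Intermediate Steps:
$g = -231$
$o = 53361$ ($o = \left(0 \left(-1\right) 6 - 231\right)^{2} = \left(0 \cdot 6 - 231\right)^{2} = \left(0 - 231\right)^{2} = \left(-231\right)^{2} = 53361$)
$\frac{1}{24237} - o = \frac{1}{24237} - 53361 = - \frac{1293310556}{24237}$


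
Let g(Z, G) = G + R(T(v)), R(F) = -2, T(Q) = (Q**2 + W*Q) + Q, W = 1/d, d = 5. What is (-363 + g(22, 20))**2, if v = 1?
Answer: 119025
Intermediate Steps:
W = 1/5 ≈ 0.20000
T(Q) = Q**2 + 6*Q/5 (T(Q) = (Q**2 + Q/5) + Q = Q**2 + 6*Q/5)
g(Z, G) = -2 + G (g(Z, G) = G - 2 = -2 + G)
(-363 + g(22, 20))**2 = (-363 + (-2 + 20))**2 = (-363 + 18)**2 = (-345)**2 = 119025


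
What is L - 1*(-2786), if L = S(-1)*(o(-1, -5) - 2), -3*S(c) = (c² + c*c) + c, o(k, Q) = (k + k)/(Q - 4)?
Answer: 75238/27 ≈ 2786.6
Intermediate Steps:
o(k, Q) = 2*k/(-4 + Q) (o(k, Q) = (2*k)/(-4 + Q) = 2*k/(-4 + Q))
S(c) = -2*c²/3 - c/3 (S(c) = -((c² + c*c) + c)/3 = -((c² + c²) + c)/3 = -(2*c² + c)/3 = -(c + 2*c²)/3 = -2*c²/3 - c/3)
L = 16/27 (L = (-⅓*(-1)*(1 + 2*(-1)))*(2*(-1)/(-4 - 5) - 2) = (-⅓*(-1)*(1 - 2))*(2*(-1)/(-9) - 2) = (-⅓*(-1)*(-1))*(2*(-1)*(-⅑) - 2) = -(2/9 - 2)/3 = -⅓*(-16/9) = 16/27 ≈ 0.59259)
L - 1*(-2786) = 16/27 - 1*(-2786) = 16/27 + 2786 = 75238/27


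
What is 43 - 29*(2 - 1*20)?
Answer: 565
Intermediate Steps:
43 - 29*(2 - 1*20) = 43 - 29*(2 - 20) = 43 - 29*(-18) = 43 + 522 = 565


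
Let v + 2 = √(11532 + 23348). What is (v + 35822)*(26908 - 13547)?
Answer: 478591020 + 106888*√545 ≈ 4.8109e+8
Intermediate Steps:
v = -2 + 8*√545 (v = -2 + √(11532 + 23348) = -2 + √34880 = -2 + 8*√545 ≈ 184.76)
(v + 35822)*(26908 - 13547) = ((-2 + 8*√545) + 35822)*(26908 - 13547) = (35820 + 8*√545)*13361 = 478591020 + 106888*√545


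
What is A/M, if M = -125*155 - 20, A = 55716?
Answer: -18572/6465 ≈ -2.8727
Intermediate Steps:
M = -19395 (M = -19375 - 20 = -19395)
A/M = 55716/(-19395) = 55716*(-1/19395) = -18572/6465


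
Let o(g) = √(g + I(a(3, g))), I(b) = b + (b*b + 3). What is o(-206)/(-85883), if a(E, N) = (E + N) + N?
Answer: -√166669/85883 ≈ -0.0047536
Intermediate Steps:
a(E, N) = E + 2*N
I(b) = 3 + b + b² (I(b) = b + (b² + 3) = b + (3 + b²) = 3 + b + b²)
o(g) = √(6 + (3 + 2*g)² + 3*g) (o(g) = √(g + (3 + (3 + 2*g) + (3 + 2*g)²)) = √(g + (6 + (3 + 2*g)² + 2*g)) = √(6 + (3 + 2*g)² + 3*g))
o(-206)/(-85883) = √(15 + 4*(-206)² + 15*(-206))/(-85883) = √(15 + 4*42436 - 3090)*(-1/85883) = √(15 + 169744 - 3090)*(-1/85883) = √166669*(-1/85883) = -√166669/85883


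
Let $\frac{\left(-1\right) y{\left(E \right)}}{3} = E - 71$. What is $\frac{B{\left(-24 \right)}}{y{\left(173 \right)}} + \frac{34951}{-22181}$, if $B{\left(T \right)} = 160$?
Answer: $- \frac{7121983}{3393693} \approx -2.0986$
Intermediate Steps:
$y{\left(E \right)} = 213 - 3 E$ ($y{\left(E \right)} = - 3 \left(E - 71\right) = - 3 \left(-71 + E\right) = 213 - 3 E$)
$\frac{B{\left(-24 \right)}}{y{\left(173 \right)}} + \frac{34951}{-22181} = \frac{160}{213 - 519} + \frac{34951}{-22181} = \frac{160}{213 - 519} + 34951 \left(- \frac{1}{22181}\right) = \frac{160}{-306} - \frac{34951}{22181} = 160 \left(- \frac{1}{306}\right) - \frac{34951}{22181} = - \frac{80}{153} - \frac{34951}{22181} = - \frac{7121983}{3393693}$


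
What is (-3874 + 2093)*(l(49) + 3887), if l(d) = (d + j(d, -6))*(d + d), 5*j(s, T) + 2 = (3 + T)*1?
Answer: -15300571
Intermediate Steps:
j(s, T) = ⅕ + T/5 (j(s, T) = -⅖ + ((3 + T)*1)/5 = -⅖ + (3 + T)/5 = -⅖ + (⅗ + T/5) = ⅕ + T/5)
l(d) = 2*d*(-1 + d) (l(d) = (d + (⅕ + (⅕)*(-6)))*(d + d) = (d + (⅕ - 6/5))*(2*d) = (d - 1)*(2*d) = (-1 + d)*(2*d) = 2*d*(-1 + d))
(-3874 + 2093)*(l(49) + 3887) = (-3874 + 2093)*(2*49*(-1 + 49) + 3887) = -1781*(2*49*48 + 3887) = -1781*(4704 + 3887) = -1781*8591 = -15300571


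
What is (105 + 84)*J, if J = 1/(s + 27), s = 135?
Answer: 7/6 ≈ 1.1667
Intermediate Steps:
J = 1/162 (J = 1/(135 + 27) = 1/162 ≈ 0.0061728)
(105 + 84)*J = (105 + 84)*(1/162) = 189*(1/162) = 7/6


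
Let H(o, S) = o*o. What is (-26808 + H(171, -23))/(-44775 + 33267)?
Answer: -811/3836 ≈ -0.21142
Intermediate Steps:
H(o, S) = o**2
(-26808 + H(171, -23))/(-44775 + 33267) = (-26808 + 171**2)/(-44775 + 33267) = (-26808 + 29241)/(-11508) = 2433*(-1/11508) = -811/3836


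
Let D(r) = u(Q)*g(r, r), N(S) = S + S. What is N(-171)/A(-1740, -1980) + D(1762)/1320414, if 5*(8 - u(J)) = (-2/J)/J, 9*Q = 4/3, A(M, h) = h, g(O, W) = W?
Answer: 60341591/290491080 ≈ 0.20772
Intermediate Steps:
Q = 4/27 (Q = (4/3)/9 = (4*(⅓))/9 = (⅑)*(4/3) = 4/27 ≈ 0.14815)
u(J) = 8 + 2/(5*J²) (u(J) = 8 - (-2/J)/(5*J) = 8 - (-2)/(5*J²) = 8 + 2/(5*J²))
N(S) = 2*S
D(r) = 1049*r/40 (D(r) = (8 + 2/(5*(4/27)²))*r = (8 + (⅖)*(729/16))*r = (8 + 729/40)*r = 1049*r/40)
N(-171)/A(-1740, -1980) + D(1762)/1320414 = (2*(-171))/(-1980) + ((1049/40)*1762)/1320414 = -342*(-1/1980) + (924169/20)*(1/1320414) = 19/110 + 924169/26408280 = 60341591/290491080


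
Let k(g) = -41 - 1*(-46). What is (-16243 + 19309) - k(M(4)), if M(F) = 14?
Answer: 3061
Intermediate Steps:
k(g) = 5 (k(g) = -41 + 46 = 5)
(-16243 + 19309) - k(M(4)) = (-16243 + 19309) - 1*5 = 3066 - 5 = 3061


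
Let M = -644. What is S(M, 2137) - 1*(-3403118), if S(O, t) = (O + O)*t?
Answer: 650662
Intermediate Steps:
S(O, t) = 2*O*t (S(O, t) = (2*O)*t = 2*O*t)
S(M, 2137) - 1*(-3403118) = 2*(-644)*2137 - 1*(-3403118) = -2752456 + 3403118 = 650662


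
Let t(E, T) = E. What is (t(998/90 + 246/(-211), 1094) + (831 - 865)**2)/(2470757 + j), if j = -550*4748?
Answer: -11070439/1335405285 ≈ -0.0082899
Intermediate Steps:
j = -2611400
(t(998/90 + 246/(-211), 1094) + (831 - 865)**2)/(2470757 + j) = ((998/90 + 246/(-211)) + (831 - 865)**2)/(2470757 - 2611400) = ((998*(1/90) + 246*(-1/211)) + (-34)**2)/(-140643) = ((499/45 - 246/211) + 1156)*(-1/140643) = (94219/9495 + 1156)*(-1/140643) = (11070439/9495)*(-1/140643) = -11070439/1335405285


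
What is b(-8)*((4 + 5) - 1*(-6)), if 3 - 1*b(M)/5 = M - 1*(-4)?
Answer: 525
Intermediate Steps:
b(M) = -5 - 5*M (b(M) = 15 - 5*(M - 1*(-4)) = 15 - 5*(M + 4) = 15 - 5*(4 + M) = 15 + (-20 - 5*M) = -5 - 5*M)
b(-8)*((4 + 5) - 1*(-6)) = (-5 - 5*(-8))*((4 + 5) - 1*(-6)) = (-5 + 40)*(9 + 6) = 35*15 = 525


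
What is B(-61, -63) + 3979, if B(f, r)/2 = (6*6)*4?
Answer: 4267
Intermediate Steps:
B(f, r) = 288 (B(f, r) = 2*((6*6)*4) = 2*(36*4) = 2*144 = 288)
B(-61, -63) + 3979 = 288 + 3979 = 4267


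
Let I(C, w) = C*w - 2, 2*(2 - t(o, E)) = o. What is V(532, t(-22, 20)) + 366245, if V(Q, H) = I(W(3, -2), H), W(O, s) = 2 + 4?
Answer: 366321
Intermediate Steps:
t(o, E) = 2 - o/2
W(O, s) = 6
I(C, w) = -2 + C*w
V(Q, H) = -2 + 6*H
V(532, t(-22, 20)) + 366245 = (-2 + 6*(2 - ½*(-22))) + 366245 = (-2 + 6*(2 + 11)) + 366245 = (-2 + 6*13) + 366245 = (-2 + 78) + 366245 = 76 + 366245 = 366321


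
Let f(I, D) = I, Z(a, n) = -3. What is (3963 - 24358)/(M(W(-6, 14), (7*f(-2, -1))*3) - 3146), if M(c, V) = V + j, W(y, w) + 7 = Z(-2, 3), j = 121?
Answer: 20395/3067 ≈ 6.6498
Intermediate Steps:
W(y, w) = -10 (W(y, w) = -7 - 3 = -10)
M(c, V) = 121 + V (M(c, V) = V + 121 = 121 + V)
(3963 - 24358)/(M(W(-6, 14), (7*f(-2, -1))*3) - 3146) = (3963 - 24358)/((121 + (7*(-2))*3) - 3146) = -20395/((121 - 14*3) - 3146) = -20395/((121 - 42) - 3146) = -20395/(79 - 3146) = -20395/(-3067) = -20395*(-1/3067) = 20395/3067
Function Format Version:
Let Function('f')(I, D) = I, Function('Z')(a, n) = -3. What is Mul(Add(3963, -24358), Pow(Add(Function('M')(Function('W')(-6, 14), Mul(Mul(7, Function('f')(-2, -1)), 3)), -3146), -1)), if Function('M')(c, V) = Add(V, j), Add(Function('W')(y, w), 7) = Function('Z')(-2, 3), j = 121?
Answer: Rational(20395, 3067) ≈ 6.6498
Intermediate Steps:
Function('W')(y, w) = -10 (Function('W')(y, w) = Add(-7, -3) = -10)
Function('M')(c, V) = Add(121, V) (Function('M')(c, V) = Add(V, 121) = Add(121, V))
Mul(Add(3963, -24358), Pow(Add(Function('M')(Function('W')(-6, 14), Mul(Mul(7, Function('f')(-2, -1)), 3)), -3146), -1)) = Mul(Add(3963, -24358), Pow(Add(Add(121, Mul(Mul(7, -2), 3)), -3146), -1)) = Mul(-20395, Pow(Add(Add(121, Mul(-14, 3)), -3146), -1)) = Mul(-20395, Pow(Add(Add(121, -42), -3146), -1)) = Mul(-20395, Pow(Add(79, -3146), -1)) = Mul(-20395, Pow(-3067, -1)) = Mul(-20395, Rational(-1, 3067)) = Rational(20395, 3067)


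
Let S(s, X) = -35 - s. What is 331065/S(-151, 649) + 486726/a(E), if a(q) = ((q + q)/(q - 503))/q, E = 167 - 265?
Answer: -16965963843/116 ≈ -1.4626e+8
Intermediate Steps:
E = -98
a(q) = 2/(-503 + q) (a(q) = ((2*q)/(-503 + q))/q = (2*q/(-503 + q))/q = 2/(-503 + q))
331065/S(-151, 649) + 486726/a(E) = 331065/(-35 - 1*(-151)) + 486726/((2/(-503 - 98))) = 331065/(-35 + 151) + 486726/((2/(-601))) = 331065/116 + 486726/((2*(-1/601))) = 331065*(1/116) + 486726/(-2/601) = 331065/116 + 486726*(-601/2) = 331065/116 - 146261163 = -16965963843/116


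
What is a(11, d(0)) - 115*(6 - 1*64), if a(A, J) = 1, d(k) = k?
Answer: 6671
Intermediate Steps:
a(11, d(0)) - 115*(6 - 1*64) = 1 - 115*(6 - 1*64) = 1 - 115*(6 - 64) = 1 - 115*(-58) = 1 + 6670 = 6671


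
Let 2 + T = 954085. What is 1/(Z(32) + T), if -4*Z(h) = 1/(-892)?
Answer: 3568/3404168145 ≈ 1.0481e-6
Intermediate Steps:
Z(h) = 1/3568 (Z(h) = -1/4/(-892) = -1/4*(-1/892) = 1/3568)
T = 954083 (T = -2 + 954085 = 954083)
1/(Z(32) + T) = 1/(1/3568 + 954083) = 1/(3404168145/3568) = 3568/3404168145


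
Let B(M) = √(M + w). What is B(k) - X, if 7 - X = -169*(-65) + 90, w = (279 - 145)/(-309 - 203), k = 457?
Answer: 11068 + 5*√4677/16 ≈ 11089.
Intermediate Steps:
w = -67/256 (w = 134/(-512) = 134*(-1/512) = -67/256 ≈ -0.26172)
B(M) = √(-67/256 + M) (B(M) = √(M - 67/256) = √(-67/256 + M))
X = -11068 (X = 7 - (-169*(-65) + 90) = 7 - (10985 + 90) = 7 - 1*11075 = 7 - 11075 = -11068)
B(k) - X = √(-67 + 256*457)/16 - 1*(-11068) = √(-67 + 116992)/16 + 11068 = √116925/16 + 11068 = (5*√4677)/16 + 11068 = 5*√4677/16 + 11068 = 11068 + 5*√4677/16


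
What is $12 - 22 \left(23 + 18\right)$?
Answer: $-890$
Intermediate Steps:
$12 - 22 \left(23 + 18\right) = 12 - 902 = -890$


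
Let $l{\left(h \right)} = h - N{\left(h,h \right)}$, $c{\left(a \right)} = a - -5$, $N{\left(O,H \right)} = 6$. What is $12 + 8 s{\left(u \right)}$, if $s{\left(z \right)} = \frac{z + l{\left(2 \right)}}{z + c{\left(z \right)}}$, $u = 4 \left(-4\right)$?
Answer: $\frac{484}{27} \approx 17.926$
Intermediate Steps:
$c{\left(a \right)} = 5 + a$ ($c{\left(a \right)} = a + 5 = 5 + a$)
$l{\left(h \right)} = -6 + h$ ($l{\left(h \right)} = h - 6 = -6 + h$)
$u = -16$
$s{\left(z \right)} = \frac{-4 + z}{5 + 2 z}$ ($s{\left(z \right)} = \frac{z + \left(-6 + 2\right)}{z + \left(5 + z\right)} = \frac{z - 4}{5 + 2 z} = \frac{-4 + z}{5 + 2 z}$)
$12 + 8 s{\left(u \right)} = 12 + 8 \frac{-4 - 16}{5 + 2 \left(-16\right)} = 12 + 8 \frac{1}{5 - 32} \left(-20\right) = 12 + 8 \frac{1}{-27} \left(-20\right) = 12 + 8 \left(\left(- \frac{1}{27}\right) \left(-20\right)\right) = 12 + 8 \cdot \frac{20}{27} = 12 + \frac{160}{27} = \frac{484}{27}$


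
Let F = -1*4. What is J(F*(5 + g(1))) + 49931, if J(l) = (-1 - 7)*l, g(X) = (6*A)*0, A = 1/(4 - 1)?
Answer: 50091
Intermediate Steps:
F = -4
A = 1/3 ≈ 0.33333
g(X) = 0 (g(X) = (6*(1/3))*0 = 2*0 = 0)
J(l) = -8*l
J(F*(5 + g(1))) + 49931 = -(-32)*(5 + 0) + 49931 = -(-32)*5 + 49931 = -8*(-20) + 49931 = 160 + 49931 = 50091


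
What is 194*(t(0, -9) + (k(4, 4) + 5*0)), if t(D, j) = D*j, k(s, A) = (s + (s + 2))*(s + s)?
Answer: 15520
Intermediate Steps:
k(s, A) = 2*s*(2 + 2*s) (k(s, A) = (s + (2 + s))*(2*s) = (2 + 2*s)*(2*s) = 2*s*(2 + 2*s))
194*(t(0, -9) + (k(4, 4) + 5*0)) = 194*(0*(-9) + (4*4*(1 + 4) + 5*0)) = 194*(0 + (4*4*5 + 0)) = 194*(0 + (80 + 0)) = 194*(0 + 80) = 194*80 = 15520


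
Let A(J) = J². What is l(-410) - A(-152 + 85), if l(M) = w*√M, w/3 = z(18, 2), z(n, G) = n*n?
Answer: -4489 + 972*I*√410 ≈ -4489.0 + 19682.0*I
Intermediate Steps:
z(n, G) = n²
w = 972 (w = 3*18² = 3*324 = 972)
l(M) = 972*√M
l(-410) - A(-152 + 85) = 972*√(-410) - (-152 + 85)² = 972*(I*√410) - 1*(-67)² = 972*I*√410 - 1*4489 = 972*I*√410 - 4489 = -4489 + 972*I*√410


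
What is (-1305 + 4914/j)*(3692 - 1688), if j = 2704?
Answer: -67901031/26 ≈ -2.6116e+6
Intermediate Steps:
(-1305 + 4914/j)*(3692 - 1688) = (-1305 + 4914/2704)*(3692 - 1688) = (-1305 + 4914*(1/2704))*2004 = (-1305 + 189/104)*2004 = -135531/104*2004 = -67901031/26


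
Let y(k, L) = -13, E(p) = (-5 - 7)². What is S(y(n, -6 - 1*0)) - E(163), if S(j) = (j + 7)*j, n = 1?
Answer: -66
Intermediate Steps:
E(p) = 144 (E(p) = (-12)² = 144)
S(j) = j*(7 + j) (S(j) = (7 + j)*j = j*(7 + j))
S(y(n, -6 - 1*0)) - E(163) = -13*(7 - 13) - 1*144 = -13*(-6) - 144 = 78 - 144 = -66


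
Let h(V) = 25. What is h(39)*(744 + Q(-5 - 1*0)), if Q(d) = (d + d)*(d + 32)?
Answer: 11850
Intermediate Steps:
Q(d) = 2*d*(32 + d) (Q(d) = (2*d)*(32 + d) = 2*d*(32 + d))
h(39)*(744 + Q(-5 - 1*0)) = 25*(744 + 2*(-5 - 1*0)*(32 + (-5 - 1*0))) = 25*(744 + 2*(-5 + 0)*(32 + (-5 + 0))) = 25*(744 + 2*(-5)*(32 - 5)) = 25*(744 + 2*(-5)*27) = 25*(744 - 270) = 25*474 = 11850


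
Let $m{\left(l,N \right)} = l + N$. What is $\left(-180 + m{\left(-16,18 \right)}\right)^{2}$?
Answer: $31684$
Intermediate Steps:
$m{\left(l,N \right)} = N + l$
$\left(-180 + m{\left(-16,18 \right)}\right)^{2} = \left(-180 + \left(18 - 16\right)\right)^{2} = \left(-180 + 2\right)^{2} = \left(-178\right)^{2} = 31684$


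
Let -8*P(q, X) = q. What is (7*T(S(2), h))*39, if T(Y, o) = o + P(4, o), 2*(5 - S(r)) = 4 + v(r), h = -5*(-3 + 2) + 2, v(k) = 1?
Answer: 3549/2 ≈ 1774.5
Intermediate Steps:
P(q, X) = -q/8
h = 7 (h = -5*(-1) + 2 = 5 + 2 = 7)
S(r) = 5/2 (S(r) = 5 - (4 + 1)/2 = 5 - ½*5 = 5 - 5/2 = 5/2)
T(Y, o) = -½ + o (T(Y, o) = o - ⅛*4 = o - ½ = -½ + o)
(7*T(S(2), h))*39 = (7*(-½ + 7))*39 = (7*(13/2))*39 = (91/2)*39 = 3549/2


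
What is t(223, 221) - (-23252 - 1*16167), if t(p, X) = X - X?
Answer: 39419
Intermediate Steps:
t(p, X) = 0
t(223, 221) - (-23252 - 1*16167) = 0 - (-23252 - 1*16167) = 0 - (-23252 - 16167) = 0 - 1*(-39419) = 0 + 39419 = 39419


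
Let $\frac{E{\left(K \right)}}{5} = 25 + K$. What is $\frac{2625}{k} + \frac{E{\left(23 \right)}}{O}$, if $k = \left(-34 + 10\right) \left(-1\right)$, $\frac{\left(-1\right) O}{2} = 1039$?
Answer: $\frac{908165}{8312} \approx 109.26$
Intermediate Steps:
$O = -2078$ ($O = \left(-2\right) 1039 = -2078$)
$E{\left(K \right)} = 125 + 5 K$ ($E{\left(K \right)} = 5 \left(25 + K\right) = 125 + 5 K$)
$k = 24$ ($k = \left(-24\right) \left(-1\right) = 24$)
$\frac{2625}{k} + \frac{E{\left(23 \right)}}{O} = \frac{2625}{24} + \frac{125 + 5 \cdot 23}{-2078} = 2625 \cdot \frac{1}{24} + \left(125 + 115\right) \left(- \frac{1}{2078}\right) = \frac{875}{8} + 240 \left(- \frac{1}{2078}\right) = \frac{875}{8} - \frac{120}{1039} = \frac{908165}{8312}$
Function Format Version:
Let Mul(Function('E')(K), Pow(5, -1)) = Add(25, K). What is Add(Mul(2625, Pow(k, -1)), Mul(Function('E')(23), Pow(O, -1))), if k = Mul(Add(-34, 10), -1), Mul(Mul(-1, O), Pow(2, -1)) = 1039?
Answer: Rational(908165, 8312) ≈ 109.26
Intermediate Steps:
O = -2078 (O = Mul(-2, 1039) = -2078)
Function('E')(K) = Add(125, Mul(5, K)) (Function('E')(K) = Mul(5, Add(25, K)) = Add(125, Mul(5, K)))
k = 24 (k = Mul(-24, -1) = 24)
Add(Mul(2625, Pow(k, -1)), Mul(Function('E')(23), Pow(O, -1))) = Add(Mul(2625, Pow(24, -1)), Mul(Add(125, Mul(5, 23)), Pow(-2078, -1))) = Add(Mul(2625, Rational(1, 24)), Mul(Add(125, 115), Rational(-1, 2078))) = Add(Rational(875, 8), Mul(240, Rational(-1, 2078))) = Add(Rational(875, 8), Rational(-120, 1039)) = Rational(908165, 8312)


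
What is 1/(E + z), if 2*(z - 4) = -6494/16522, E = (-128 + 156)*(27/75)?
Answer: 413050/5734569 ≈ 0.072028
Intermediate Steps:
E = 252/25 (E = 28*(27*(1/75)) = 28*(9/25) = 252/25 ≈ 10.080)
z = 62841/16522 (z = 4 + (-6494/16522)/2 = 4 + (-6494*1/16522)/2 = 4 + (½)*(-3247/8261) = 4 - 3247/16522 = 62841/16522 ≈ 3.8035)
1/(E + z) = 1/(252/25 + 62841/16522) = 1/(5734569/413050) = 413050/5734569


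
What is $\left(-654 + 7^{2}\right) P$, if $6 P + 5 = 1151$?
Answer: $-115555$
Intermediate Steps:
$P = 191$ ($P = - \frac{5}{6} + \frac{1}{6} \cdot 1151 = - \frac{5}{6} + \frac{1151}{6} = 191$)
$\left(-654 + 7^{2}\right) P = \left(-654 + 7^{2}\right) 191 = \left(-654 + 49\right) 191 = \left(-605\right) 191 = -115555$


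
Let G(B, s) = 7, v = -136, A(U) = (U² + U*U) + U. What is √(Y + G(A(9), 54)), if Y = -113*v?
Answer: 5*√615 ≈ 124.00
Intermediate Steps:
A(U) = U + 2*U² (A(U) = (U² + U²) + U = 2*U² + U = U + 2*U²)
Y = 15368 (Y = -113*(-136) = 15368)
√(Y + G(A(9), 54)) = √(15368 + 7) = √15375 = 5*√615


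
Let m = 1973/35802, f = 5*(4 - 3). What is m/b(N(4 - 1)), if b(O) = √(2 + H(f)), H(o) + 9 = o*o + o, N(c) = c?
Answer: 1973*√23/823446 ≈ 0.011491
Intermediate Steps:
f = 5 (f = 5*1 = 5)
H(o) = -9 + o + o² (H(o) = -9 + (o*o + o) = -9 + (o² + o) = -9 + (o + o²) = -9 + o + o²)
b(O) = √23 (b(O) = √(2 + (-9 + 5 + 5²)) = √(2 + (-9 + 5 + 25)) = √(2 + 21) = √23)
m = 1973/35802 (m = 1973*(1/35802) = 1973/35802 ≈ 0.055109)
m/b(N(4 - 1)) = 1973/(35802*(√23)) = 1973*(√23/23)/35802 = 1973*√23/823446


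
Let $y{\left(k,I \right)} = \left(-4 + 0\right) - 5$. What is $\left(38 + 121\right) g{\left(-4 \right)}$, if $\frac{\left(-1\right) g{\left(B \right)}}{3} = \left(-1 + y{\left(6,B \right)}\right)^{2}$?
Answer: $-47700$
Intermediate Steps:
$y{\left(k,I \right)} = -9$ ($y{\left(k,I \right)} = -4 - 5 = -9$)
$g{\left(B \right)} = -300$ ($g{\left(B \right)} = - 3 \left(-1 - 9\right)^{2} = - 3 \left(-10\right)^{2} = \left(-3\right) 100 = -300$)
$\left(38 + 121\right) g{\left(-4 \right)} = \left(38 + 121\right) \left(-300\right) = 159 \left(-300\right) = -47700$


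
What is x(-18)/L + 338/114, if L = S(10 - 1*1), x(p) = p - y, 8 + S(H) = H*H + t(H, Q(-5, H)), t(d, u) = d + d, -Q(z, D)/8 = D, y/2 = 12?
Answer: 1855/741 ≈ 2.5034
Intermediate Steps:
y = 24 (y = 2*12 = 24)
Q(z, D) = -8*D
t(d, u) = 2*d
S(H) = -8 + H² + 2*H (S(H) = -8 + (H*H + 2*H) = -8 + (H² + 2*H) = -8 + H² + 2*H)
x(p) = -24 + p (x(p) = p - 1*24 = p - 24 = -24 + p)
L = 91 (L = -8 + (10 - 1*1)² + 2*(10 - 1*1) = -8 + (10 - 1)² + 2*(10 - 1) = -8 + 9² + 2*9 = -8 + 81 + 18 = 91)
x(-18)/L + 338/114 = (-24 - 18)/91 + 338/114 = -42*1/91 + 338*(1/114) = -6/13 + 169/57 = 1855/741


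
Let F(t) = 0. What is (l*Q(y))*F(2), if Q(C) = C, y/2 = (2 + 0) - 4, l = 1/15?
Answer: 0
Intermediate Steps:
l = 1/15 ≈ 0.066667
y = -4 (y = 2*((2 + 0) - 4) = 2*(2 - 4) = 2*(-2) = -4)
(l*Q(y))*F(2) = ((1/15)*(-4))*0 = -4/15*0 = 0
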